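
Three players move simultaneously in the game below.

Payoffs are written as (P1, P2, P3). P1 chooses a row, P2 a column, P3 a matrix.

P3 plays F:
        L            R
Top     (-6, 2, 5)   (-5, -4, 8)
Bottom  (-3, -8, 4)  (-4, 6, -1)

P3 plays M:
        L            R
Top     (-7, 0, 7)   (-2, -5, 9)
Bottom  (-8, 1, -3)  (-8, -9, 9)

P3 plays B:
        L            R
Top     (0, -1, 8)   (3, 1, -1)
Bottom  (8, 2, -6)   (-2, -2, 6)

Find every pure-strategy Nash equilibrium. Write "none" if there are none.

P1 against (L, F): payoffs -6, -3 → best response Bottom.
P1 against (L, M): payoffs -7, -8 → best response Top.
P1 against (L, B): payoffs 0, 8 → best response Bottom.
P1 against (R, F): payoffs -5, -4 → best response Bottom.
P1 against (R, M): payoffs -2, -8 → best response Top.
P1 against (R, B): payoffs 3, -2 → best response Top.
P2 against (Top, F): payoffs 2, -4 → best response L.
P2 against (Top, M): payoffs 0, -5 → best response L.
P2 against (Top, B): payoffs -1, 1 → best response R.
P2 against (Bottom, F): payoffs -8, 6 → best response R.
P2 against (Bottom, M): payoffs 1, -9 → best response L.
P2 against (Bottom, B): payoffs 2, -2 → best response L.
P3 against (Top, L): payoffs 5, 7, 8 → best response B.
P3 against (Top, R): payoffs 8, 9, -1 → best response M.
P3 against (Bottom, L): payoffs 4, -3, -6 → best response F.
P3 against (Bottom, R): payoffs -1, 9, 6 → best response M.
No profile is a mutual best response for all players.

none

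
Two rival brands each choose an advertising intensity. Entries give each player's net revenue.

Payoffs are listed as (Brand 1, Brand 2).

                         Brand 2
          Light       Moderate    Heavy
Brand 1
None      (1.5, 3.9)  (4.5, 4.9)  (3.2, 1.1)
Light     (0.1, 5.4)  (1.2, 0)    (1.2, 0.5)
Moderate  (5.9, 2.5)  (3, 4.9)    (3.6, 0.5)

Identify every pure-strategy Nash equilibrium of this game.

(None, Moderate)

Check each profile: it is a Nash equilibrium iff no player can strictly gain by switching unilaterally.
(None, Light): Brand 1 can switch to Moderate (1.5 → 5.9). Not NE.
(None, Moderate): Brand 1 gets 4.5, best alternative 3; Brand 2 gets 4.9, best alternative 3.9. No profitable deviation — NE.
(None, Heavy): Brand 1 can switch to Moderate (3.2 → 3.6). Not NE.
(Light, Light): Brand 1 can switch to None (0.1 → 1.5). Not NE.
(Light, Moderate): Brand 1 can switch to None (1.2 → 4.5). Not NE.
(Light, Heavy): Brand 1 can switch to None (1.2 → 3.2). Not NE.
(Moderate, Light): Brand 2 can switch to Moderate (2.5 → 4.9). Not NE.
(Moderate, Moderate): Brand 1 can switch to None (3 → 4.5). Not NE.
(Moderate, Heavy): Brand 2 can switch to Light (0.5 → 2.5). Not NE.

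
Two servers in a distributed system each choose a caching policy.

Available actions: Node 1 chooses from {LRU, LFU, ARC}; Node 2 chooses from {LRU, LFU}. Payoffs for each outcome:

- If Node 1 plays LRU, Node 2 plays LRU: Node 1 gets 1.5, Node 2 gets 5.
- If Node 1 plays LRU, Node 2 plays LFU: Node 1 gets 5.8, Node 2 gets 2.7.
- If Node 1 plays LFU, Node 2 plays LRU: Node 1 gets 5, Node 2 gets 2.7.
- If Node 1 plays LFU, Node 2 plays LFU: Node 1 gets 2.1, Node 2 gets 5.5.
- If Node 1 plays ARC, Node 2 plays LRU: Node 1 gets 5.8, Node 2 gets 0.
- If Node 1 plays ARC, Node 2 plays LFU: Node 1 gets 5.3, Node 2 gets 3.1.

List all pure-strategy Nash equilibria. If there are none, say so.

There is no pure-strategy Nash equilibrium.

Node 1 against LRU: payoffs 1.5, 5, 5.8 → best response ARC.
Node 1 against LFU: payoffs 5.8, 2.1, 5.3 → best response LRU.
Node 2 against LRU: payoffs 5, 2.7 → best response LRU.
Node 2 against LFU: payoffs 2.7, 5.5 → best response LFU.
Node 2 against ARC: payoffs 0, 3.1 → best response LFU.
No profile is a mutual best response for all players.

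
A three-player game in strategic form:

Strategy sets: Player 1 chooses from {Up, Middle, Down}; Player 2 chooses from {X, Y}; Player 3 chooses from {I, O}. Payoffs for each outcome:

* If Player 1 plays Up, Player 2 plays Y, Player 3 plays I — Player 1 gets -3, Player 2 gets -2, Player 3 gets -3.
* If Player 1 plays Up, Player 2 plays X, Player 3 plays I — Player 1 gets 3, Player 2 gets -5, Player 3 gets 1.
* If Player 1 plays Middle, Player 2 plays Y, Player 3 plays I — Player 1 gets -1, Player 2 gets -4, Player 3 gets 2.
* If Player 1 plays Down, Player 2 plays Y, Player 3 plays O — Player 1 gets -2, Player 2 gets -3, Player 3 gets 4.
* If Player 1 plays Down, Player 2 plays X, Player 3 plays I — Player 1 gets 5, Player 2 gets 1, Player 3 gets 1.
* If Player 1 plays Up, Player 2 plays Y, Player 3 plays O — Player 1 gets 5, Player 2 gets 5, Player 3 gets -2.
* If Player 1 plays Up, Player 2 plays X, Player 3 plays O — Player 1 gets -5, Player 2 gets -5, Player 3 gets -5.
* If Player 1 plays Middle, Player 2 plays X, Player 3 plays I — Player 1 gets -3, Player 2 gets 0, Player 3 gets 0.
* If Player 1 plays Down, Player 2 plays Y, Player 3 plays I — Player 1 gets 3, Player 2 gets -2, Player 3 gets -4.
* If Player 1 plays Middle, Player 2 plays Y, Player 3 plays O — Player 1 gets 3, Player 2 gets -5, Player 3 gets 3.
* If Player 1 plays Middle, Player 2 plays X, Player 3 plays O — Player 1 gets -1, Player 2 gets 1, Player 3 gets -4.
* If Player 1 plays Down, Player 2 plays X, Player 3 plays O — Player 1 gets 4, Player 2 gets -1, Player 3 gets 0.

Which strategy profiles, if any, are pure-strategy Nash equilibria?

(Up, X, I): Player 1 can switch to Down (3 → 5). Not NE.
(Up, X, O): Player 1 can switch to Middle (-5 → -1). Not NE.
(Up, Y, I): Player 1 can switch to Middle (-3 → -1). Not NE.
(Up, Y, O): Player 1 gets 5, best alternative 3; Player 2 gets 5, best alternative -5; Player 3 gets -2, best alternative -3. No profitable deviation — NE.
(Middle, X, I): Player 1 can switch to Up (-3 → 3). Not NE.
(Middle, X, O): Player 1 can switch to Down (-1 → 4). Not NE.
(Middle, Y, I): Player 1 can switch to Down (-1 → 3). Not NE.
(Down, X, I): Player 1 gets 5, best alternative 3; Player 2 gets 1, best alternative -2; Player 3 gets 1, best alternative 0. No profitable deviation — NE.
(The remaining 4 profiles each have a profitable deviation by the same check.)

Pure-strategy Nash equilibria: (Up, Y, O) and (Down, X, I)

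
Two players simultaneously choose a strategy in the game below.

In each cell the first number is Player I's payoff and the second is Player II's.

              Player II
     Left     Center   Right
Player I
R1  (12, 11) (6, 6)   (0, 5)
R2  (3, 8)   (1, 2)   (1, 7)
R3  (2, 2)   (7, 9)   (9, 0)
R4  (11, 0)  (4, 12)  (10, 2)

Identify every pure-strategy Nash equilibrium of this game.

(R1, Left) and (R3, Center)

(R1, Left): Player I gets 12, best alternative 11; Player II gets 11, best alternative 6. No profitable deviation — NE.
(R1, Center): Player I can switch to R3 (6 → 7). Not NE.
(R1, Right): Player I can switch to R2 (0 → 1). Not NE.
(R2, Left): Player I can switch to R1 (3 → 12). Not NE.
(R2, Center): Player I can switch to R1 (1 → 6). Not NE.
(R2, Right): Player I can switch to R3 (1 → 9). Not NE.
(R3, Left): Player I can switch to R1 (2 → 12). Not NE.
(R3, Center): Player I gets 7, best alternative 6; Player II gets 9, best alternative 2. No profitable deviation — NE.
(R3, Right): Player I can switch to R4 (9 → 10). Not NE.
(R4, Left): Player I can switch to R1 (11 → 12). Not NE.
(R4, Center): Player I can switch to R1 (4 → 6). Not NE.
(R4, Right): Player II can switch to Center (2 → 12). Not NE.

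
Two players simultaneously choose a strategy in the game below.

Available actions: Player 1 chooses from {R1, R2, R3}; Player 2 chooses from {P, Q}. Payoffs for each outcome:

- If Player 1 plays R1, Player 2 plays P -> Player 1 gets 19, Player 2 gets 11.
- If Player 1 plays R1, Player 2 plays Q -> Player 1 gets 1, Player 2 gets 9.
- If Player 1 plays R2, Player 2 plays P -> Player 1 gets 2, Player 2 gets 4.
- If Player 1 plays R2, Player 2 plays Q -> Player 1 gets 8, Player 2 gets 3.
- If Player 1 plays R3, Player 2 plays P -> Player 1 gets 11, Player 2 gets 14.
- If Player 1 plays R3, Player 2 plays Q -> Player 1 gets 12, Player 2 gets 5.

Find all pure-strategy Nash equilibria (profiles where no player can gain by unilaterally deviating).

(R1, P)

Player 1 against P: payoffs 19, 2, 11 → best response R1.
Player 1 against Q: payoffs 1, 8, 12 → best response R3.
Player 2 against R1: payoffs 11, 9 → best response P.
Player 2 against R2: payoffs 4, 3 → best response P.
Player 2 against R3: payoffs 14, 5 → best response P.
Mutual best responses: (R1, P).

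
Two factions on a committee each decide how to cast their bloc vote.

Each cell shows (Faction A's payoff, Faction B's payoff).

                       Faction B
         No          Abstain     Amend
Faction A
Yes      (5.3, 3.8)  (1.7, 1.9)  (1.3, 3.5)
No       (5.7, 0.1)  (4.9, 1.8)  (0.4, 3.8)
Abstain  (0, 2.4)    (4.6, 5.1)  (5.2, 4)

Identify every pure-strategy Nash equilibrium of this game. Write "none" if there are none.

For each strategy profile, look for a profitable unilateral deviation.
(Yes, No): Faction A can switch to No (5.3 → 5.7). Not NE.
(Yes, Abstain): Faction A can switch to No (1.7 → 4.9). Not NE.
(Yes, Amend): Faction A can switch to Abstain (1.3 → 5.2). Not NE.
(No, No): Faction B can switch to Abstain (0.1 → 1.8). Not NE.
(No, Abstain): Faction B can switch to Amend (1.8 → 3.8). Not NE.
(No, Amend): Faction A can switch to Yes (0.4 → 1.3). Not NE.
(The remaining 3 profiles each have a profitable deviation by the same check.)

There is no pure-strategy Nash equilibrium.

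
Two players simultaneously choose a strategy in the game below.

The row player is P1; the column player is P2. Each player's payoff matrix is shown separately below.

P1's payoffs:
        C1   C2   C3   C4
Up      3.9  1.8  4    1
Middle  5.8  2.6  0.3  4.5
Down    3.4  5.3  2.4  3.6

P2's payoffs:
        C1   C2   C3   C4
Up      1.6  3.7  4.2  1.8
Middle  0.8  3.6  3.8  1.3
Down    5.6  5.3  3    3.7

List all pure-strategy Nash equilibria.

P1 against C1: payoffs 3.9, 5.8, 3.4 → best response Middle.
P1 against C2: payoffs 1.8, 2.6, 5.3 → best response Down.
P1 against C3: payoffs 4, 0.3, 2.4 → best response Up.
P1 against C4: payoffs 1, 4.5, 3.6 → best response Middle.
P2 against Up: payoffs 1.6, 3.7, 4.2, 1.8 → best response C3.
P2 against Middle: payoffs 0.8, 3.6, 3.8, 1.3 → best response C3.
P2 against Down: payoffs 5.6, 5.3, 3, 3.7 → best response C1.
Mutual best responses: (Up, C3).

Pure NE: (Up, C3)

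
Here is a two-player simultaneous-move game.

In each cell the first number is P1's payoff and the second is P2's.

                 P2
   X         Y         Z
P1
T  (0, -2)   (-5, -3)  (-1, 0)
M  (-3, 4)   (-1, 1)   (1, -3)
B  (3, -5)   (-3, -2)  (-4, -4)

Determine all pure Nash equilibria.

(T, X): P1 can switch to B (0 → 3). Not NE.
(T, Y): P1 can switch to M (-5 → -1). Not NE.
(T, Z): P1 can switch to M (-1 → 1). Not NE.
(M, X): P1 can switch to T (-3 → 0). Not NE.
(M, Y): P2 can switch to X (1 → 4). Not NE.
(M, Z): P2 can switch to X (-3 → 4). Not NE.
(The remaining 3 profiles each have a profitable deviation by the same check.)

No pure-strategy Nash equilibrium.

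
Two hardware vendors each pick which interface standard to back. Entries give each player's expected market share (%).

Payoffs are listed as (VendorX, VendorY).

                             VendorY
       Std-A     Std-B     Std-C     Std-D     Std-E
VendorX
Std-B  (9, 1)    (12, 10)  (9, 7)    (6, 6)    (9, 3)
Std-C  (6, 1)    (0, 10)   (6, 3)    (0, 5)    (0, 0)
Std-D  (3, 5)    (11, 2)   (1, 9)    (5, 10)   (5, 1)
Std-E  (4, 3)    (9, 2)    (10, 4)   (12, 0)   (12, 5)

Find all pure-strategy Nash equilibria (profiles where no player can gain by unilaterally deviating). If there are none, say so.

The pure Nash equilibria are (Std-B, Std-B), (Std-E, Std-E).

VendorX against Std-A: payoffs 9, 6, 3, 4 → best response Std-B.
VendorX against Std-B: payoffs 12, 0, 11, 9 → best response Std-B.
VendorX against Std-C: payoffs 9, 6, 1, 10 → best response Std-E.
VendorX against Std-D: payoffs 6, 0, 5, 12 → best response Std-E.
VendorX against Std-E: payoffs 9, 0, 5, 12 → best response Std-E.
VendorY against Std-B: payoffs 1, 10, 7, 6, 3 → best response Std-B.
VendorY against Std-C: payoffs 1, 10, 3, 5, 0 → best response Std-B.
VendorY against Std-D: payoffs 5, 2, 9, 10, 1 → best response Std-D.
VendorY against Std-E: payoffs 3, 2, 4, 0, 5 → best response Std-E.
Mutual best responses: (Std-B, Std-B); (Std-E, Std-E).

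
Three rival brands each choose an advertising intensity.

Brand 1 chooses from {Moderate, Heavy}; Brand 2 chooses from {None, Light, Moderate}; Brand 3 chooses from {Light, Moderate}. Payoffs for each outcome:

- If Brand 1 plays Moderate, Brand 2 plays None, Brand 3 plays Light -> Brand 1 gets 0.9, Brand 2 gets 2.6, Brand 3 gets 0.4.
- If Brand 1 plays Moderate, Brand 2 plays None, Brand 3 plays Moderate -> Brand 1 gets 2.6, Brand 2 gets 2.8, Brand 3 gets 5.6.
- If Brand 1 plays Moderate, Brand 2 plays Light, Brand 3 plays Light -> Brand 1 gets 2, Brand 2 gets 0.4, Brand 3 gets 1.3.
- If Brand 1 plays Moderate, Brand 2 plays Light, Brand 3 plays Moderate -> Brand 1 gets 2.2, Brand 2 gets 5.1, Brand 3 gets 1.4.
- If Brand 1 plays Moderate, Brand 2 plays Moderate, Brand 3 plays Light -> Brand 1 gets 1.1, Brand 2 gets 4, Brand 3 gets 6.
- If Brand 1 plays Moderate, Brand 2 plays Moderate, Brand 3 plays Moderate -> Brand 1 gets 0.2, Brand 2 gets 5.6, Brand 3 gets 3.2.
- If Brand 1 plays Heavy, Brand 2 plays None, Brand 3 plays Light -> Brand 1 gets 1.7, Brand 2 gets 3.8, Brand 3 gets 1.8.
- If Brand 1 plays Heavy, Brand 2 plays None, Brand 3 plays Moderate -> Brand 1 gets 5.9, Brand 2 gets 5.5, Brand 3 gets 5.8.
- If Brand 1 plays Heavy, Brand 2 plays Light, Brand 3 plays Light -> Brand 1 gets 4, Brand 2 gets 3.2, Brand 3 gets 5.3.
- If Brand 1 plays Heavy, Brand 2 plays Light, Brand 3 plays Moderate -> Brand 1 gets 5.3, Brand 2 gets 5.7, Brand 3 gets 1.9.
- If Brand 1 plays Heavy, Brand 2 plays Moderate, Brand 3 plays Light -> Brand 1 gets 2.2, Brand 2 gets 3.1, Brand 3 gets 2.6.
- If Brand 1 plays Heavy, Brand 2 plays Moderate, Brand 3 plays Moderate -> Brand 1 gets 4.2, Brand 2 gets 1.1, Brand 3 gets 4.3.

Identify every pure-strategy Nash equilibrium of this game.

Brand 1 against (None, Light): payoffs 0.9, 1.7 → best response Heavy.
Brand 1 against (None, Moderate): payoffs 2.6, 5.9 → best response Heavy.
Brand 1 against (Light, Light): payoffs 2, 4 → best response Heavy.
Brand 1 against (Light, Moderate): payoffs 2.2, 5.3 → best response Heavy.
Brand 1 against (Moderate, Light): payoffs 1.1, 2.2 → best response Heavy.
Brand 1 against (Moderate, Moderate): payoffs 0.2, 4.2 → best response Heavy.
Brand 2 against (Moderate, Light): payoffs 2.6, 0.4, 4 → best response Moderate.
Brand 2 against (Moderate, Moderate): payoffs 2.8, 5.1, 5.6 → best response Moderate.
Brand 2 against (Heavy, Light): payoffs 3.8, 3.2, 3.1 → best response None.
Brand 2 against (Heavy, Moderate): payoffs 5.5, 5.7, 1.1 → best response Light.
Brand 3 against (Moderate, None): payoffs 0.4, 5.6 → best response Moderate.
Brand 3 against (Moderate, Light): payoffs 1.3, 1.4 → best response Moderate.
Brand 3 against (Moderate, Moderate): payoffs 6, 3.2 → best response Light.
Brand 3 against (Heavy, None): payoffs 1.8, 5.8 → best response Moderate.
Brand 3 against (Heavy, Light): payoffs 5.3, 1.9 → best response Light.
Brand 3 against (Heavy, Moderate): payoffs 2.6, 4.3 → best response Moderate.
No profile is a mutual best response for all players.

none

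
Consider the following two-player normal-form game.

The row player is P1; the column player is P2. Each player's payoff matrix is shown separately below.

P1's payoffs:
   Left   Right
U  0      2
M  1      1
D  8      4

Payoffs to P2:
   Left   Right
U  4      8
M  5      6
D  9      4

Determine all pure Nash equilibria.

Pure NE: (D, Left)

Check each profile: it is a Nash equilibrium iff no player can strictly gain by switching unilaterally.
(U, Left): P1 can switch to M (0 → 1). Not NE.
(U, Right): P1 can switch to D (2 → 4). Not NE.
(M, Left): P1 can switch to D (1 → 8). Not NE.
(M, Right): P1 can switch to U (1 → 2). Not NE.
(D, Left): P1 gets 8, best alternative 1; P2 gets 9, best alternative 4. No profitable deviation — NE.
(D, Right): P2 can switch to Left (4 → 9). Not NE.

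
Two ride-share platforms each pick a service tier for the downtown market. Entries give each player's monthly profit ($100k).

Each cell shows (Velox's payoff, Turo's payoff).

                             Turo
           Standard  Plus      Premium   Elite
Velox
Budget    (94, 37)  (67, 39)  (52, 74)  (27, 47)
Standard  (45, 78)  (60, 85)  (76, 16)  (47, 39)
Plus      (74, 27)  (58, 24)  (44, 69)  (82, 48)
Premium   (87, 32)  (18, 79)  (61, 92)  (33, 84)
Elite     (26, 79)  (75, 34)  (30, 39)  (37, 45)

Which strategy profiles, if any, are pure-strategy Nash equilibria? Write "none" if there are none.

Velox against Standard: payoffs 94, 45, 74, 87, 26 → best response Budget.
Velox against Plus: payoffs 67, 60, 58, 18, 75 → best response Elite.
Velox against Premium: payoffs 52, 76, 44, 61, 30 → best response Standard.
Velox against Elite: payoffs 27, 47, 82, 33, 37 → best response Plus.
Turo against Budget: payoffs 37, 39, 74, 47 → best response Premium.
Turo against Standard: payoffs 78, 85, 16, 39 → best response Plus.
Turo against Plus: payoffs 27, 24, 69, 48 → best response Premium.
Turo against Premium: payoffs 32, 79, 92, 84 → best response Premium.
Turo against Elite: payoffs 79, 34, 39, 45 → best response Standard.
No profile is a mutual best response for all players.

none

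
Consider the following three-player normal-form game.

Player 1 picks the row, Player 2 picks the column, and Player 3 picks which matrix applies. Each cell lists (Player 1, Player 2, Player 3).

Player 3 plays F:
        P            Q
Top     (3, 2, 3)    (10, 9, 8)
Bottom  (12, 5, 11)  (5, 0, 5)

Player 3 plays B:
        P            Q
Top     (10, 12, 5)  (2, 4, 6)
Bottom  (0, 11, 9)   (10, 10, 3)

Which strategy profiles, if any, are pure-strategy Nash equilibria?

For each strategy profile, look for a profitable unilateral deviation.
(Top, P, F): Player 1 can switch to Bottom (3 → 12). Not NE.
(Top, P, B): Player 1 gets 10, best alternative 0; Player 2 gets 12, best alternative 4; Player 3 gets 5, best alternative 3. No profitable deviation — NE.
(Top, Q, F): Player 1 gets 10, best alternative 5; Player 2 gets 9, best alternative 2; Player 3 gets 8, best alternative 6. No profitable deviation — NE.
(Top, Q, B): Player 1 can switch to Bottom (2 → 10). Not NE.
(Bottom, P, F): Player 1 gets 12, best alternative 3; Player 2 gets 5, best alternative 0; Player 3 gets 11, best alternative 9. No profitable deviation — NE.
(Bottom, P, B): Player 1 can switch to Top (0 → 10). Not NE.
(Bottom, Q, F): Player 1 can switch to Top (5 → 10). Not NE.
(Bottom, Q, B): Player 2 can switch to P (10 → 11). Not NE.

The pure Nash equilibria are (Top, P, B); (Top, Q, F); (Bottom, P, F).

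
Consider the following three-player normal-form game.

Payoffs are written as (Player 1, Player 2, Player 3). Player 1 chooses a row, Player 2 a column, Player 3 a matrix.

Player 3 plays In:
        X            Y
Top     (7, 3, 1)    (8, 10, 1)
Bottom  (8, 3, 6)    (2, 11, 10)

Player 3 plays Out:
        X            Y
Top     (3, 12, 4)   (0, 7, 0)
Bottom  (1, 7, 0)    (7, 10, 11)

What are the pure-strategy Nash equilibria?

Check each profile: it is a Nash equilibrium iff no player can strictly gain by switching unilaterally.
(Top, X, In): Player 1 can switch to Bottom (7 → 8). Not NE.
(Top, X, Out): Player 1 gets 3, best alternative 1; Player 2 gets 12, best alternative 7; Player 3 gets 4, best alternative 1. No profitable deviation — NE.
(Top, Y, In): Player 1 gets 8, best alternative 2; Player 2 gets 10, best alternative 3; Player 3 gets 1, best alternative 0. No profitable deviation — NE.
(Top, Y, Out): Player 1 can switch to Bottom (0 → 7). Not NE.
(Bottom, X, In): Player 2 can switch to Y (3 → 11). Not NE.
(Bottom, X, Out): Player 1 can switch to Top (1 → 3). Not NE.
(Bottom, Y, In): Player 1 can switch to Top (2 → 8). Not NE.
(Bottom, Y, Out): Player 1 gets 7, best alternative 0; Player 2 gets 10, best alternative 7; Player 3 gets 11, best alternative 10. No profitable deviation — NE.

Pure-strategy Nash equilibria: (Top, X, Out), (Top, Y, In), (Bottom, Y, Out)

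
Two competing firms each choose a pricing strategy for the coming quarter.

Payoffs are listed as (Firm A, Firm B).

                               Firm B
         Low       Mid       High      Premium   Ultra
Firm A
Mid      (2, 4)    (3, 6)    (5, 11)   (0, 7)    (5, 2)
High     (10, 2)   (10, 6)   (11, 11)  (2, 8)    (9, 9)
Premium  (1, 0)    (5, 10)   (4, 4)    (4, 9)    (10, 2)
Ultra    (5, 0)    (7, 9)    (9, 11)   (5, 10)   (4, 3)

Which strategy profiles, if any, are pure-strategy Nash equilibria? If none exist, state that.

Firm A against Low: payoffs 2, 10, 1, 5 → best response High.
Firm A against Mid: payoffs 3, 10, 5, 7 → best response High.
Firm A against High: payoffs 5, 11, 4, 9 → best response High.
Firm A against Premium: payoffs 0, 2, 4, 5 → best response Ultra.
Firm A against Ultra: payoffs 5, 9, 10, 4 → best response Premium.
Firm B against Mid: payoffs 4, 6, 11, 7, 2 → best response High.
Firm B against High: payoffs 2, 6, 11, 8, 9 → best response High.
Firm B against Premium: payoffs 0, 10, 4, 9, 2 → best response Mid.
Firm B against Ultra: payoffs 0, 9, 11, 10, 3 → best response High.
Mutual best responses: (High, High).

(High, High)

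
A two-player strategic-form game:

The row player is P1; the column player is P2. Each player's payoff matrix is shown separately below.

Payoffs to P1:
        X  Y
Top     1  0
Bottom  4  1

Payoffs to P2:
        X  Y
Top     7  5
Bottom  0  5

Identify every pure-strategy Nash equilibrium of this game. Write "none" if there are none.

P1 against X: payoffs 1, 4 → best response Bottom.
P1 against Y: payoffs 0, 1 → best response Bottom.
P2 against Top: payoffs 7, 5 → best response X.
P2 against Bottom: payoffs 0, 5 → best response Y.
Mutual best responses: (Bottom, Y).

The unique pure-strategy Nash equilibrium is (Bottom, Y).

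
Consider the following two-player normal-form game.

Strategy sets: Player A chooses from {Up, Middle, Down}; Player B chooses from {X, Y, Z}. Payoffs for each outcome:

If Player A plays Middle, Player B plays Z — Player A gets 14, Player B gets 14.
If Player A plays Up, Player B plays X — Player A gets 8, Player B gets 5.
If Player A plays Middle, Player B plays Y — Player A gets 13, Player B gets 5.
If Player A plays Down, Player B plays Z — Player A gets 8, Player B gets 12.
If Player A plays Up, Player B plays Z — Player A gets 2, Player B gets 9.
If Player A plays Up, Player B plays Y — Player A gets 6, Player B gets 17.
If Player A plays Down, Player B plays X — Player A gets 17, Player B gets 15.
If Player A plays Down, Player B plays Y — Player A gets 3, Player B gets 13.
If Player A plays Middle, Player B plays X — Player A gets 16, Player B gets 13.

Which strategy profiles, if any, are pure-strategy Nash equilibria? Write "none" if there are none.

Player A against X: payoffs 8, 16, 17 → best response Down.
Player A against Y: payoffs 6, 13, 3 → best response Middle.
Player A against Z: payoffs 2, 14, 8 → best response Middle.
Player B against Up: payoffs 5, 17, 9 → best response Y.
Player B against Middle: payoffs 13, 5, 14 → best response Z.
Player B against Down: payoffs 15, 13, 12 → best response X.
Mutual best responses: (Middle, Z); (Down, X).

Pure-strategy Nash equilibria: (Middle, Z), (Down, X)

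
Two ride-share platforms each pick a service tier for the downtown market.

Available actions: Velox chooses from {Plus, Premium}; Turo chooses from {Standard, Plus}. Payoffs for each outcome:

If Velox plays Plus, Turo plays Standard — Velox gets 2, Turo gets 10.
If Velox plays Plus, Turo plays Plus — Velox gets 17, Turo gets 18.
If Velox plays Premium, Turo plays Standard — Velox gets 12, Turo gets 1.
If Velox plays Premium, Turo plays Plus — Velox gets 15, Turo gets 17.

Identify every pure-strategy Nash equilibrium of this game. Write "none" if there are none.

(Plus, Standard): Velox can switch to Premium (2 → 12). Not NE.
(Plus, Plus): Velox gets 17, best alternative 15; Turo gets 18, best alternative 10. No profitable deviation — NE.
(Premium, Standard): Turo can switch to Plus (1 → 17). Not NE.
(Premium, Plus): Velox can switch to Plus (15 → 17). Not NE.

The unique pure-strategy Nash equilibrium is (Plus, Plus).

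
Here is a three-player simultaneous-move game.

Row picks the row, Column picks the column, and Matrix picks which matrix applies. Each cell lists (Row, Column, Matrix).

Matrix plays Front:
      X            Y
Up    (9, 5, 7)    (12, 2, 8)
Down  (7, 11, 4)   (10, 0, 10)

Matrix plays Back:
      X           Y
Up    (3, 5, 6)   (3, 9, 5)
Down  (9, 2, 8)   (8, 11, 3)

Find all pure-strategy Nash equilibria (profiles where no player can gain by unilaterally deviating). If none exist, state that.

(Up, X, Front): Row gets 9, best alternative 7; Column gets 5, best alternative 2; Matrix gets 7, best alternative 6. No profitable deviation — NE.
(Up, X, Back): Row can switch to Down (3 → 9). Not NE.
(Up, Y, Front): Column can switch to X (2 → 5). Not NE.
(Up, Y, Back): Row can switch to Down (3 → 8). Not NE.
(Down, X, Front): Row can switch to Up (7 → 9). Not NE.
(Down, X, Back): Column can switch to Y (2 → 11). Not NE.
(Down, Y, Front): Row can switch to Up (10 → 12). Not NE.
(The remaining 1 profile has a profitable deviation by the same check.)

(Up, X, Front)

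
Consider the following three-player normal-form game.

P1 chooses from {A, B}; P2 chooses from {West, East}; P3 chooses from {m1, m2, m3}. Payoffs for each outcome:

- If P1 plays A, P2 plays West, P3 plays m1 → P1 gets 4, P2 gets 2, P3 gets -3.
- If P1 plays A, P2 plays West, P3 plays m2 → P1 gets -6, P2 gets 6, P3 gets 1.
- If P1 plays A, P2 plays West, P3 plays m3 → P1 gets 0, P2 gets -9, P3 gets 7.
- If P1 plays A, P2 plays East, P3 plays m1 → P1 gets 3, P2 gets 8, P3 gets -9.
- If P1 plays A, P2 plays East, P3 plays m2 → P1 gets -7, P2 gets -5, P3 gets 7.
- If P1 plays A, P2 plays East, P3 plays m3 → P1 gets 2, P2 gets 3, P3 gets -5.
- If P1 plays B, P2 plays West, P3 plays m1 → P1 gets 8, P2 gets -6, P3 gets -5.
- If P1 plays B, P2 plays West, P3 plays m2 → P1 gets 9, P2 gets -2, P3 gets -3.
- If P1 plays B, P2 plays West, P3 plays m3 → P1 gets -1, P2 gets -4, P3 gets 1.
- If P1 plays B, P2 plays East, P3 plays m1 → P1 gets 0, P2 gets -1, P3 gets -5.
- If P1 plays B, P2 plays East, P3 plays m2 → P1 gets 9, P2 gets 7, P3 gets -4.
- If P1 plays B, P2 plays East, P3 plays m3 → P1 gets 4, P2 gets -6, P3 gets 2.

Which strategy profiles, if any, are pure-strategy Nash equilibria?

Mark each player's best response to every combination of opponents' strategies; a profile where every player is best-responding is a pure Nash equilibrium.
P1 against (West, m1): payoffs 4, 8 → best response B.
P1 against (West, m2): payoffs -6, 9 → best response B.
P1 against (West, m3): payoffs 0, -1 → best response A.
P1 against (East, m1): payoffs 3, 0 → best response A.
P1 against (East, m2): payoffs -7, 9 → best response B.
P1 against (East, m3): payoffs 2, 4 → best response B.
P2 against (A, m1): payoffs 2, 8 → best response East.
P2 against (A, m2): payoffs 6, -5 → best response West.
P2 against (A, m3): payoffs -9, 3 → best response East.
P2 against (B, m1): payoffs -6, -1 → best response East.
P2 against (B, m2): payoffs -2, 7 → best response East.
P2 against (B, m3): payoffs -4, -6 → best response West.
P3 against (A, West): payoffs -3, 1, 7 → best response m3.
P3 against (A, East): payoffs -9, 7, -5 → best response m2.
P3 against (B, West): payoffs -5, -3, 1 → best response m3.
P3 against (B, East): payoffs -5, -4, 2 → best response m3.
No profile is a mutual best response for all players.

There is no pure-strategy Nash equilibrium.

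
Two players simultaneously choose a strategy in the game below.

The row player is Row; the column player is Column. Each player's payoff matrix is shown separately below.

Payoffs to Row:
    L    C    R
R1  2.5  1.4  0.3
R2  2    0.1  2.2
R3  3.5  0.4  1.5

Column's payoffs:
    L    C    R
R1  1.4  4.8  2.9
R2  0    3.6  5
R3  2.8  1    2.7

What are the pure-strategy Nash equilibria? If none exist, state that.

Pure-strategy Nash equilibria: (R1, C) and (R2, R) and (R3, L)

(R1, L): Row can switch to R3 (2.5 → 3.5). Not NE.
(R1, C): Row gets 1.4, best alternative 0.4; Column gets 4.8, best alternative 2.9. No profitable deviation — NE.
(R1, R): Row can switch to R2 (0.3 → 2.2). Not NE.
(R2, L): Row can switch to R1 (2 → 2.5). Not NE.
(R2, C): Row can switch to R1 (0.1 → 1.4). Not NE.
(R2, R): Row gets 2.2, best alternative 1.5; Column gets 5, best alternative 3.6. No profitable deviation — NE.
(R3, L): Row gets 3.5, best alternative 2.5; Column gets 2.8, best alternative 2.7. No profitable deviation — NE.
(R3, C): Row can switch to R1 (0.4 → 1.4). Not NE.
(R3, R): Row can switch to R2 (1.5 → 2.2). Not NE.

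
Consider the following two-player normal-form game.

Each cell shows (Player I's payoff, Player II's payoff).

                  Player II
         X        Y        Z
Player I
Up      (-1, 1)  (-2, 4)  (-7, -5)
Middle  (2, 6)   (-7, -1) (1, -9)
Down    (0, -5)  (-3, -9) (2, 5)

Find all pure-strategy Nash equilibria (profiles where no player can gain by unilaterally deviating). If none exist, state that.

Check each profile: it is a Nash equilibrium iff no player can strictly gain by switching unilaterally.
(Up, X): Player I can switch to Middle (-1 → 2). Not NE.
(Up, Y): Player I gets -2, best alternative -3; Player II gets 4, best alternative 1. No profitable deviation — NE.
(Up, Z): Player I can switch to Middle (-7 → 1). Not NE.
(Middle, X): Player I gets 2, best alternative 0; Player II gets 6, best alternative -1. No profitable deviation — NE.
(Middle, Y): Player I can switch to Up (-7 → -2). Not NE.
(Middle, Z): Player I can switch to Down (1 → 2). Not NE.
(Down, X): Player I can switch to Middle (0 → 2). Not NE.
(Down, Y): Player I can switch to Up (-3 → -2). Not NE.
(Down, Z): Player I gets 2, best alternative 1; Player II gets 5, best alternative -5. No profitable deviation — NE.

The pure Nash equilibria are (Up, Y); (Middle, X); (Down, Z).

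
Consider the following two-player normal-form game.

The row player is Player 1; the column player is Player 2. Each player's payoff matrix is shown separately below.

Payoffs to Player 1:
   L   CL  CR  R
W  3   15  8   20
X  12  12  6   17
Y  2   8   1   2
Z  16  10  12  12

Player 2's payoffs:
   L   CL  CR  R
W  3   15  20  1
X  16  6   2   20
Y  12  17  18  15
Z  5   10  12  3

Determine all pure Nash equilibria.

(W, L): Player 1 can switch to X (3 → 12). Not NE.
(W, CL): Player 2 can switch to CR (15 → 20). Not NE.
(W, CR): Player 1 can switch to Z (8 → 12). Not NE.
(W, R): Player 2 can switch to L (1 → 3). Not NE.
(X, L): Player 1 can switch to Z (12 → 16). Not NE.
(X, CL): Player 1 can switch to W (12 → 15). Not NE.
(X, CR): Player 1 can switch to W (6 → 8). Not NE.
(X, R): Player 1 can switch to W (17 → 20). Not NE.
(Y, L): Player 1 can switch to W (2 → 3). Not NE.
(Y, CL): Player 1 can switch to W (8 → 15). Not NE.
(Y, CR): Player 1 can switch to W (1 → 8). Not NE.
(Y, R): Player 1 can switch to W (2 → 20). Not NE.
(Z, CR): Player 1 gets 12, best alternative 8; Player 2 gets 12, best alternative 10. No profitable deviation — NE.
(The remaining 3 profiles each have a profitable deviation by the same check.)

The unique pure-strategy Nash equilibrium is (Z, CR).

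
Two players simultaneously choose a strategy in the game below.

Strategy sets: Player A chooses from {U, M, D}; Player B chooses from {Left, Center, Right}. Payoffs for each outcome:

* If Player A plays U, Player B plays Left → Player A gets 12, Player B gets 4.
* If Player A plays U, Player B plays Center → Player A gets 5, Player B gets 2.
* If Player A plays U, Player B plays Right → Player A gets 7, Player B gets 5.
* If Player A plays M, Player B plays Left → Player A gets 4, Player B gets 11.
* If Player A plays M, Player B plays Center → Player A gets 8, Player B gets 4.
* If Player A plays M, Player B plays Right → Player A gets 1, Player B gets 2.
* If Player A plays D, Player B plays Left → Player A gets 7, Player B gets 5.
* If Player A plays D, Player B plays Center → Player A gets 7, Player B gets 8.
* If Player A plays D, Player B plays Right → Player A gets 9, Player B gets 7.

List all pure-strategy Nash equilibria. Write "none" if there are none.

Player A against Left: payoffs 12, 4, 7 → best response U.
Player A against Center: payoffs 5, 8, 7 → best response M.
Player A against Right: payoffs 7, 1, 9 → best response D.
Player B against U: payoffs 4, 2, 5 → best response Right.
Player B against M: payoffs 11, 4, 2 → best response Left.
Player B against D: payoffs 5, 8, 7 → best response Center.
No profile is a mutual best response for all players.

This game has no pure Nash equilibrium.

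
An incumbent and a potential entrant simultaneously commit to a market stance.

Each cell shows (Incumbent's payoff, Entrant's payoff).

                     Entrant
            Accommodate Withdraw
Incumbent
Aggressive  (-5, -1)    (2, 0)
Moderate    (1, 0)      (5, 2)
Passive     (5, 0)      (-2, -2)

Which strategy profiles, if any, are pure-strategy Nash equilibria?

(Aggressive, Accommodate): Incumbent can switch to Moderate (-5 → 1). Not NE.
(Aggressive, Withdraw): Incumbent can switch to Moderate (2 → 5). Not NE.
(Moderate, Accommodate): Incumbent can switch to Passive (1 → 5). Not NE.
(Moderate, Withdraw): Incumbent gets 5, best alternative 2; Entrant gets 2, best alternative 0. No profitable deviation — NE.
(Passive, Accommodate): Incumbent gets 5, best alternative 1; Entrant gets 0, best alternative -2. No profitable deviation — NE.
(Passive, Withdraw): Incumbent can switch to Aggressive (-2 → 2). Not NE.

(Moderate, Withdraw) and (Passive, Accommodate)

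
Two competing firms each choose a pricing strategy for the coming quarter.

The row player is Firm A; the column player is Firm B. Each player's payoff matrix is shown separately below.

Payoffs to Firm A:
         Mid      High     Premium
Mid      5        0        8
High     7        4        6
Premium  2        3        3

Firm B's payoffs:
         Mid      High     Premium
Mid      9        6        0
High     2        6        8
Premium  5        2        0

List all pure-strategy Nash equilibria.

Firm A against Mid: payoffs 5, 7, 2 → best response High.
Firm A against High: payoffs 0, 4, 3 → best response High.
Firm A against Premium: payoffs 8, 6, 3 → best response Mid.
Firm B against Mid: payoffs 9, 6, 0 → best response Mid.
Firm B against High: payoffs 2, 6, 8 → best response Premium.
Firm B against Premium: payoffs 5, 2, 0 → best response Mid.
No profile is a mutual best response for all players.

No pure-strategy Nash equilibrium.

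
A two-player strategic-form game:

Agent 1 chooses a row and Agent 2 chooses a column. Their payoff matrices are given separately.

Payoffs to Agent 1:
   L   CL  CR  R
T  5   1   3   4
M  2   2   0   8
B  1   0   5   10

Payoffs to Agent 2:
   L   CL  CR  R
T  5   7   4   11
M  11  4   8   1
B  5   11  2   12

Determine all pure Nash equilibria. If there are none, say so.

(B, R)

For each player, find the best response to each opponent profile; mutual best responses are the pure NE.
Agent 1 against L: payoffs 5, 2, 1 → best response T.
Agent 1 against CL: payoffs 1, 2, 0 → best response M.
Agent 1 against CR: payoffs 3, 0, 5 → best response B.
Agent 1 against R: payoffs 4, 8, 10 → best response B.
Agent 2 against T: payoffs 5, 7, 4, 11 → best response R.
Agent 2 against M: payoffs 11, 4, 8, 1 → best response L.
Agent 2 against B: payoffs 5, 11, 2, 12 → best response R.
Mutual best responses: (B, R).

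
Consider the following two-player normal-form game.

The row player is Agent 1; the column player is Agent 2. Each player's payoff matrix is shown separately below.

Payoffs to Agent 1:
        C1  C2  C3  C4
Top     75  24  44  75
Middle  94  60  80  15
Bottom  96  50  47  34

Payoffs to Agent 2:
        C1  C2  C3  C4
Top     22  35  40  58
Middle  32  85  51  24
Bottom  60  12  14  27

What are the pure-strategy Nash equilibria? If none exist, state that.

The pure Nash equilibria are (Top, C4); (Middle, C2); (Bottom, C1).

Agent 1 against C1: payoffs 75, 94, 96 → best response Bottom.
Agent 1 against C2: payoffs 24, 60, 50 → best response Middle.
Agent 1 against C3: payoffs 44, 80, 47 → best response Middle.
Agent 1 against C4: payoffs 75, 15, 34 → best response Top.
Agent 2 against Top: payoffs 22, 35, 40, 58 → best response C4.
Agent 2 against Middle: payoffs 32, 85, 51, 24 → best response C2.
Agent 2 against Bottom: payoffs 60, 12, 14, 27 → best response C1.
Mutual best responses: (Top, C4); (Middle, C2); (Bottom, C1).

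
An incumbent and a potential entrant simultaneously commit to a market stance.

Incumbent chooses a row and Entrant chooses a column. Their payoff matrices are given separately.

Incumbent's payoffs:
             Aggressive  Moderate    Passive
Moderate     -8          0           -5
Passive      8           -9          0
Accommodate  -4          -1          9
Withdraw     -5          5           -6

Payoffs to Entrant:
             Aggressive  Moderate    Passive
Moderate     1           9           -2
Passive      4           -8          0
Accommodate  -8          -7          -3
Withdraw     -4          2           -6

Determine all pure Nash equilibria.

Incumbent against Aggressive: payoffs -8, 8, -4, -5 → best response Passive.
Incumbent against Moderate: payoffs 0, -9, -1, 5 → best response Withdraw.
Incumbent against Passive: payoffs -5, 0, 9, -6 → best response Accommodate.
Entrant against Moderate: payoffs 1, 9, -2 → best response Moderate.
Entrant against Passive: payoffs 4, -8, 0 → best response Aggressive.
Entrant against Accommodate: payoffs -8, -7, -3 → best response Passive.
Entrant against Withdraw: payoffs -4, 2, -6 → best response Moderate.
Mutual best responses: (Passive, Aggressive); (Accommodate, Passive); (Withdraw, Moderate).

(Passive, Aggressive), (Accommodate, Passive), (Withdraw, Moderate)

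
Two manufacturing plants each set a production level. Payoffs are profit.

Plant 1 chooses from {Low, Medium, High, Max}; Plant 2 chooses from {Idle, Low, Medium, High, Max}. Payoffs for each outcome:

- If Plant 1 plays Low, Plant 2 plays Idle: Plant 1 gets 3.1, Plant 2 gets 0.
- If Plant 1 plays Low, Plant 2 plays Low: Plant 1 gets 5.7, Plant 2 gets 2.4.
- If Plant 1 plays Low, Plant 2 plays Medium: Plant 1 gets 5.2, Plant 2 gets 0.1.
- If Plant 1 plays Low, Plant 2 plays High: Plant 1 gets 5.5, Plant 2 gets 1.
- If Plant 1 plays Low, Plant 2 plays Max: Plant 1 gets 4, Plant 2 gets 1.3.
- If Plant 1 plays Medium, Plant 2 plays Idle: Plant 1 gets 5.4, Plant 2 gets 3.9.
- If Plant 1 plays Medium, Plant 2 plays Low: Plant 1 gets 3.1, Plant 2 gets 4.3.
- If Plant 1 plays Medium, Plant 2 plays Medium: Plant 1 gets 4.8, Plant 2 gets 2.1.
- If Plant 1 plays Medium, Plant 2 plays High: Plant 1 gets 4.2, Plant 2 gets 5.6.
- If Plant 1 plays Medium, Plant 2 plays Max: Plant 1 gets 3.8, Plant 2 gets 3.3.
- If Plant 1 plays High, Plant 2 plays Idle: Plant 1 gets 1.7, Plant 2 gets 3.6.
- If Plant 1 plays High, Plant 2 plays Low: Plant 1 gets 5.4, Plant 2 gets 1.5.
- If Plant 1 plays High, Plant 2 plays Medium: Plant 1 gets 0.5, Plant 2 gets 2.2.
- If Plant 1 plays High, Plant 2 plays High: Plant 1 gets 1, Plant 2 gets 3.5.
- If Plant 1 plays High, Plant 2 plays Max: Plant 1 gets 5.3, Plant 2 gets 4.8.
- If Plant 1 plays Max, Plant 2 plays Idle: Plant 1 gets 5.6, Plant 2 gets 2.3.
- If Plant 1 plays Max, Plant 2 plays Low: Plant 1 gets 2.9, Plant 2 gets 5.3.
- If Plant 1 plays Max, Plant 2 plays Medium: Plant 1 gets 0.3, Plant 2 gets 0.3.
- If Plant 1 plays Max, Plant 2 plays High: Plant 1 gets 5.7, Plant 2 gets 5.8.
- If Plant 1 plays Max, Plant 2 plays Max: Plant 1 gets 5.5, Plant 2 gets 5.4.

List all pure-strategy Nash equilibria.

Plant 1 against Idle: payoffs 3.1, 5.4, 1.7, 5.6 → best response Max.
Plant 1 against Low: payoffs 5.7, 3.1, 5.4, 2.9 → best response Low.
Plant 1 against Medium: payoffs 5.2, 4.8, 0.5, 0.3 → best response Low.
Plant 1 against High: payoffs 5.5, 4.2, 1, 5.7 → best response Max.
Plant 1 against Max: payoffs 4, 3.8, 5.3, 5.5 → best response Max.
Plant 2 against Low: payoffs 0, 2.4, 0.1, 1, 1.3 → best response Low.
Plant 2 against Medium: payoffs 3.9, 4.3, 2.1, 5.6, 3.3 → best response High.
Plant 2 against High: payoffs 3.6, 1.5, 2.2, 3.5, 4.8 → best response Max.
Plant 2 against Max: payoffs 2.3, 5.3, 0.3, 5.8, 5.4 → best response High.
Mutual best responses: (Low, Low); (Max, High).

Pure-strategy Nash equilibria: (Low, Low); (Max, High)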